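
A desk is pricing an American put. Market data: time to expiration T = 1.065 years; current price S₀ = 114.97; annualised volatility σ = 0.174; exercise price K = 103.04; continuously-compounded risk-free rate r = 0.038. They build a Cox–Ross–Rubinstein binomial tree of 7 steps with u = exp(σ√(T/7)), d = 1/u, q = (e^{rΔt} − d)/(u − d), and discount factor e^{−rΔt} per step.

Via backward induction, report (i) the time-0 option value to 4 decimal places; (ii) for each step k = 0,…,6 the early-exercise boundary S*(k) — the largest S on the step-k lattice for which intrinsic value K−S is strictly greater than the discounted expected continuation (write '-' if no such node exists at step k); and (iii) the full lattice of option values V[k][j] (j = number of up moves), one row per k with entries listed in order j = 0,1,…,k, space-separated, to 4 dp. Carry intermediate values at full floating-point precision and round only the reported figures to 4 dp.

Δt=0.15214  u=1.07023  d=0.93438  q=0.52572  discount=0.99424
step 7 (expiry): payoffs max(K−S,0) = 31.5481 21.1544 9.2496 0.0000 0.0000 0.0000 0.0000 0.0000
step 6: (k=6,j=0): S=76.5125, (K−S)⁺=26.5275, hold=25.9335 ⇒ V=26.5275 exercise | (k=6,j=1): S=87.6361, (K−S)⁺=15.4039, hold=14.8099 ⇒ V=15.4039 exercise | (k=6,j=2): S=100.3769, (K−S)⁺=2.6631, hold=4.3616 ⇒ V=4.3616 continue | (k=6,j=3): S=114.9700, (K−S)⁺=0.0000, hold=0.0000 ⇒ V=0.0000 continue | (k=6,j=4): S=131.6847, (K−S)⁺=0.0000, hold=0.0000 ⇒ V=0.0000 continue | (k=6,j=5): S=150.8294, (K−S)⁺=0.0000, hold=0.0000 ⇒ V=0.0000 continue | (k=6,j=6): S=172.7574, (K−S)⁺=0.0000, hold=0.0000 ⇒ V=0.0000 continue  boundary S*=87.6361
step 5: (k=5,j=0): S=81.8856, (K−S)⁺=21.1544, hold=20.5604 ⇒ V=21.1544 exercise | (k=5,j=1): S=93.7904, (K−S)⁺=9.2496, hold=9.5434 ⇒ V=9.5434 continue | (k=5,j=2): S=107.4259, (K−S)⁺=0.0000, hold=2.0567 ⇒ V=2.0567 continue | (k=5,j=3): S=123.0438, (K−S)⁺=0.0000, hold=0.0000 ⇒ V=0.0000 continue | (k=5,j=4): S=140.9323, (K−S)⁺=0.0000, hold=0.0000 ⇒ V=0.0000 continue | (k=5,j=5): S=161.4215, (K−S)⁺=0.0000, hold=0.0000 ⇒ V=0.0000 continue  boundary S*=81.8856
step 4: (k=4,j=0): S=87.6361, (K−S)⁺=15.4039, hold=14.9635 ⇒ V=15.4039 exercise | (k=4,j=1): S=100.3769, (K−S)⁺=2.6631, hold=5.5751 ⇒ V=5.5751 continue | (k=4,j=2): S=114.9700, (K−S)⁺=0.0000, hold=0.9698 ⇒ V=0.9698 continue | (k=4,j=3): S=131.6847, (K−S)⁺=0.0000, hold=0.0000 ⇒ V=0.0000 continue | (k=4,j=4): S=150.8294, (K−S)⁺=0.0000, hold=0.0000 ⇒ V=0.0000 continue  boundary S*=87.6361
step 3: (k=3,j=0): S=93.7904, (K−S)⁺=9.2496, hold=10.1777 ⇒ V=10.1777 continue | (k=3,j=1): S=107.4259, (K−S)⁺=0.0000, hold=3.1358 ⇒ V=3.1358 continue | (k=3,j=2): S=123.0438, (K−S)⁺=0.0000, hold=0.4573 ⇒ V=0.4573 continue | (k=3,j=3): S=140.9323, (K−S)⁺=0.0000, hold=0.0000 ⇒ V=0.0000 continue  boundary S*=-
step 2: (k=2,j=0): S=100.3769, (K−S)⁺=2.6631, hold=6.4383 ⇒ V=6.4383 continue | (k=2,j=1): S=114.9700, (K−S)⁺=0.0000, hold=1.7177 ⇒ V=1.7177 continue | (k=2,j=2): S=131.6847, (K−S)⁺=0.0000, hold=0.2156 ⇒ V=0.2156 continue  boundary S*=-
step 1: (k=1,j=0): S=107.4259, (K−S)⁺=0.0000, hold=3.9338 ⇒ V=3.9338 continue | (k=1,j=1): S=123.0438, (K−S)⁺=0.0000, hold=0.9227 ⇒ V=0.9227 continue  boundary S*=-
step 0: (k=0,j=0): S=114.9700, (K−S)⁺=0.0000, hold=2.3372 ⇒ V=2.3372 continue  boundary S*=-

price = 2.3372
boundary = - - - - 87.6361 81.8856 87.6361
tree:
2.3372
3.9338 0.9227
6.4383 1.7177 0.2156
10.1777 3.1358 0.4573 0.0000
15.4039 5.5751 0.9698 0.0000 0.0000
21.1544 9.5434 2.0567 0.0000 0.0000 0.0000
26.5275 15.4039 4.3616 0.0000 0.0000 0.0000 0.0000
31.5481 21.1544 9.2496 0.0000 0.0000 0.0000 0.0000 0.0000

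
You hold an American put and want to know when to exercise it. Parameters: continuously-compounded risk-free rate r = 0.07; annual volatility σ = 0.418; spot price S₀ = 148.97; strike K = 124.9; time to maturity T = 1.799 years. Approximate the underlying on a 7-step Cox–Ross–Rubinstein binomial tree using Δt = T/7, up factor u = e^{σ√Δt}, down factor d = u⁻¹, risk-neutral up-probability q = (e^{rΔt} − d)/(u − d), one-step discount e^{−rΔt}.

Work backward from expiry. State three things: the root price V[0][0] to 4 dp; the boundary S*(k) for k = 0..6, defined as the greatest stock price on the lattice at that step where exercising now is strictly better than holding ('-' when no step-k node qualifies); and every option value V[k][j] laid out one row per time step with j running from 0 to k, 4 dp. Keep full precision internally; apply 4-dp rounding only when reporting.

Δt=0.25700  u=1.23603  d=0.80904  q=0.48973  discount=0.98217
step 7 (expiry): payoffs max(K−S,0) = 91.1019 73.2642 46.0121 4.3772 0.0000 0.0000 0.0000 0.0000
step 6: (k=6,j=0): S=41.7755, (K−S)⁺=83.1245, hold=80.8976 ⇒ V=83.1245 exercise | (k=6,j=1): S=63.8235, (K−S)⁺=61.0765, hold=58.8496 ⇒ V=61.0765 exercise | (k=6,j=2): S=97.5079, (K−S)⁺=27.3921, hold=25.1652 ⇒ V=27.3921 exercise | (k=6,j=3): S=148.9700, (K−S)⁺=0.0000, hold=2.1937 ⇒ V=2.1937 continue | (k=6,j=4): S=227.5925, (K−S)⁺=0.0000, hold=0.0000 ⇒ V=0.0000 continue | (k=6,j=5): S=347.7098, (K−S)⁺=0.0000, hold=0.0000 ⇒ V=0.0000 continue | (k=6,j=6): S=531.2219, (K−S)⁺=0.0000, hold=0.0000 ⇒ V=0.0000 continue  boundary S*=97.5079
step 5: (k=5,j=0): S=51.6358, (K−S)⁺=73.2642, hold=71.0373 ⇒ V=73.2642 exercise | (k=5,j=1): S=78.8879, (K−S)⁺=46.0121, hold=43.7853 ⇒ V=46.0121 exercise | (k=5,j=2): S=120.5228, (K−S)⁺=4.3772, hold=14.7832 ⇒ V=14.7832 continue | (k=5,j=3): S=184.1316, (K−S)⁺=0.0000, hold=1.0994 ⇒ V=1.0994 continue | (k=5,j=4): S=281.3114, (K−S)⁺=0.0000, hold=0.0000 ⇒ V=0.0000 continue | (k=5,j=5): S=429.7802, (K−S)⁺=0.0000, hold=0.0000 ⇒ V=0.0000 continue  boundary S*=78.8879
step 4: (k=4,j=0): S=63.8235, (K−S)⁺=61.0765, hold=58.8496 ⇒ V=61.0765 exercise | (k=4,j=1): S=97.5079, (K−S)⁺=27.3921, hold=30.1706 ⇒ V=30.1706 continue | (k=4,j=2): S=148.9700, (K−S)⁺=0.0000, hold=7.9377 ⇒ V=7.9377 continue | (k=4,j=3): S=227.5925, (K−S)⁺=0.0000, hold=0.5510 ⇒ V=0.5510 continue | (k=4,j=4): S=347.7098, (K−S)⁺=0.0000, hold=0.0000 ⇒ V=0.0000 continue  boundary S*=63.8235
step 3: (k=3,j=0): S=78.8879, (K−S)⁺=46.0121, hold=45.1217 ⇒ V=46.0121 exercise | (k=3,j=1): S=120.5228, (K−S)⁺=4.3772, hold=18.9386 ⇒ V=18.9386 continue | (k=3,j=2): S=184.1316, (K−S)⁺=0.0000, hold=4.2432 ⇒ V=4.2432 continue | (k=3,j=3): S=281.3114, (K−S)⁺=0.0000, hold=0.2761 ⇒ V=0.2761 continue  boundary S*=78.8879
step 2: (k=2,j=0): S=97.5079, (K−S)⁺=27.3921, hold=32.1693 ⇒ V=32.1693 continue | (k=2,j=1): S=148.9700, (K−S)⁺=0.0000, hold=11.5324 ⇒ V=11.5324 continue | (k=2,j=2): S=227.5925, (K−S)⁺=0.0000, hold=2.2594 ⇒ V=2.2594 continue  boundary S*=-
step 1: (k=1,j=0): S=120.5228, (K−S)⁺=4.3772, hold=21.6694 ⇒ V=21.6694 continue | (k=1,j=1): S=184.1316, (K−S)⁺=0.0000, hold=6.8664 ⇒ V=6.8664 continue  boundary S*=-
step 0: (k=0,j=0): S=148.9700, (K−S)⁺=0.0000, hold=14.1628 ⇒ V=14.1628 continue  boundary S*=-

price = 14.1628
boundary = - - - 78.8879 63.8235 78.8879 97.5079
tree:
14.1628
21.6694 6.8664
32.1693 11.5324 2.2594
46.0121 18.9386 4.2432 0.2761
61.0765 30.1706 7.9377 0.5510 0.0000
73.2642 46.0121 14.7832 1.0994 0.0000 0.0000
83.1245 61.0765 27.3921 2.1937 0.0000 0.0000 0.0000
91.1019 73.2642 46.0121 4.3772 0.0000 0.0000 0.0000 0.0000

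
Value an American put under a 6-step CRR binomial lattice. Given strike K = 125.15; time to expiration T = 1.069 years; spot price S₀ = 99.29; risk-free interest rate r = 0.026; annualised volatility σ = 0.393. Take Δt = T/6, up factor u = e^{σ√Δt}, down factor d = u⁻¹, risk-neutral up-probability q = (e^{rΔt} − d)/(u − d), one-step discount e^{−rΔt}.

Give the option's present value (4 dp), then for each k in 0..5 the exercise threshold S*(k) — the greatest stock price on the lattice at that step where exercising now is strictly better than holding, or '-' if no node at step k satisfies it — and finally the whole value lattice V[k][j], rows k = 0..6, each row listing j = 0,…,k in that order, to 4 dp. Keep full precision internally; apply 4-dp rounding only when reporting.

price = 32.2663
boundary = - - 71.2558 60.3639 71.2558 84.1129
tree:
32.2663
42.5128 21.1465
53.8942 30.2270 11.2191
64.7861 41.4327 18.0167 3.7422
74.0131 53.8942 27.9309 7.1279 0.0000
81.8297 64.7861 41.0371 13.5767 0.0000 0.0000
88.4514 74.0131 53.8942 25.8600 0.0000 0.0000 0.0000

Δt=0.17817  u=1.18044  d=0.84714  q=0.47255  discount=0.99538
step 6 (expiry): payoffs max(K−S,0) = 88.4514 74.0131 53.8942 25.8600 0.0000 0.0000 0.0000
step 5: (k=5,j=0): S=43.3203, (K−S)⁺=81.8297, hold=81.2513 ⇒ V=81.8297 exercise | (k=5,j=1): S=60.3639, (K−S)⁺=64.7861, hold=64.2077 ⇒ V=64.7861 exercise | (k=5,j=2): S=84.1129, (K−S)⁺=41.0371, hold=40.4587 ⇒ V=41.0371 exercise | (k=5,j=3): S=117.2056, (K−S)⁺=7.9444, hold=13.5767 ⇒ V=13.5767 continue | (k=5,j=4): S=163.3179, (K−S)⁺=0.0000, hold=0.0000 ⇒ V=0.0000 continue | (k=5,j=5): S=227.5721, (K−S)⁺=0.0000, hold=0.0000 ⇒ V=0.0000 continue  boundary S*=84.1129
step 4: (k=4,j=0): S=51.1369, (K−S)⁺=74.0131, hold=73.4347 ⇒ V=74.0131 exercise | (k=4,j=1): S=71.2558, (K−S)⁺=53.8942, hold=53.3158 ⇒ V=53.8942 exercise | (k=4,j=2): S=99.2900, (K−S)⁺=25.8600, hold=27.9309 ⇒ V=27.9309 continue | (k=4,j=3): S=138.3538, (K−S)⁺=0.0000, hold=7.1279 ⇒ V=7.1279 continue | (k=4,j=4): S=192.7864, (K−S)⁺=0.0000, hold=0.0000 ⇒ V=0.0000 continue  boundary S*=71.2558
step 3: (k=3,j=0): S=60.3639, (K−S)⁺=64.7861, hold=64.2077 ⇒ V=64.7861 exercise | (k=3,j=1): S=84.1129, (K−S)⁺=41.0371, hold=41.4327 ⇒ V=41.4327 continue | (k=3,j=2): S=117.2056, (K−S)⁺=7.9444, hold=18.0167 ⇒ V=18.0167 continue | (k=3,j=3): S=163.3179, (K−S)⁺=0.0000, hold=3.7422 ⇒ V=3.7422 continue  boundary S*=60.3639
step 2: (k=2,j=0): S=71.2558, (K−S)⁺=53.8942, hold=53.5019 ⇒ V=53.8942 exercise | (k=2,j=1): S=99.2900, (K−S)⁺=25.8600, hold=30.2270 ⇒ V=30.2270 continue | (k=2,j=2): S=138.3538, (K−S)⁺=0.0000, hold=11.2191 ⇒ V=11.2191 continue  boundary S*=71.2558
step 1: (k=1,j=0): S=84.1129, (K−S)⁺=41.0371, hold=42.5128 ⇒ V=42.5128 continue | (k=1,j=1): S=117.2056, (K−S)⁺=7.9444, hold=21.1465 ⇒ V=21.1465 continue  boundary S*=-
step 0: (k=0,j=0): S=99.2900, (K−S)⁺=25.8600, hold=32.2663 ⇒ V=32.2663 continue  boundary S*=-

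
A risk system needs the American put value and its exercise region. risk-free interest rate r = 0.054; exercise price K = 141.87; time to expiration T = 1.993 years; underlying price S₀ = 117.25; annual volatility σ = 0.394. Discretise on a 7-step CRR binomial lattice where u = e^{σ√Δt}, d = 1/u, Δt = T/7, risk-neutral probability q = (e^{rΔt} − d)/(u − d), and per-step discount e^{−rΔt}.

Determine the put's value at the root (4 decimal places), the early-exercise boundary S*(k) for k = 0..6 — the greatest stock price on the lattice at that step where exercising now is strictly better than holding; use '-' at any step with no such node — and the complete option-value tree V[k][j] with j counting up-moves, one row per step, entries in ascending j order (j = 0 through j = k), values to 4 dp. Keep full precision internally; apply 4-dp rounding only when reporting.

price = 34.9669
boundary = - - 77.0029 62.4028 77.0029 95.0189 117.2500
tree:
34.9669
48.4885 21.6824
64.8671 32.5932 10.7538
79.4672 47.1371 18.1438 3.2260
91.2991 64.8671 29.7592 6.3515 0.0000
100.8876 79.4672 46.8511 12.5049 0.0000 0.0000
108.6580 91.2991 64.8671 24.6200 0.0000 0.0000 0.0000
114.9552 100.8876 79.4672 46.8511 0.0000 0.0000 0.0000 0.0000

Δt=0.28471, u=1.23397, d=0.81040, q=0.48421, disc=e^(-rΔt)=0.98474
k=7 terminal: V=max(K-S,0) → 114.9552 100.8876 79.4672 46.8511 0.0000 0.0000 0.0000 0.0000
k=6: j=0 S=33.2120 intr=108.6580 cont=106.4935 V=108.6580[EX]; j=1 S=50.5709 intr=91.2991 cont=89.1346 V=91.2991[EX]; j=2 S=77.0029 intr=64.8671 cont=62.7026 V=64.8671[EX]; j=3 S=117.2500 intr=24.6200 cont=23.7965 V=24.6200[EX]; j=4 S=178.5332 intr=0.0000 cont=0.0000 V=0.0000[hold]; j=5 S=271.8473 intr=0.0000 cont=0.0000 V=0.0000[hold]; j=6 S=413.9339 intr=0.0000 cont=0.0000 V=0.0000[hold]  S*(6)=117.2500
k=5: j=0 S=40.9824 intr=100.8876 cont=98.7231 V=100.8876[EX]; j=1 S=62.4028 intr=79.4672 cont=77.3027 V=79.4672[EX]; j=2 S=95.0189 intr=46.8511 cont=44.6866 V=46.8511[EX]; j=3 S=144.6825 intr=0.0000 cont=12.5049 V=12.5049[hold]; j=4 S=220.3038 intr=0.0000 cont=0.0000 V=0.0000[hold]; j=5 S=335.4501 intr=0.0000 cont=0.0000 V=0.0000[hold]  S*(5)=95.0189
k=4: j=0 S=50.5709 intr=91.2991 cont=89.1346 V=91.2991[EX]; j=1 S=77.0029 intr=64.8671 cont=62.7026 V=64.8671[EX]; j=2 S=117.2500 intr=24.6200 cont=29.7592 V=29.7592[hold]; j=3 S=178.5332 intr=0.0000 cont=6.3515 V=6.3515[hold]; j=4 S=271.8473 intr=0.0000 cont=0.0000 V=0.0000[hold]  S*(4)=77.0029
k=3: j=0 S=62.4028 intr=79.4672 cont=77.3027 V=79.4672[EX]; j=1 S=95.0189 intr=46.8511 cont=47.1371 V=47.1371[hold]; j=2 S=144.6825 intr=0.0000 cont=18.1438 V=18.1438[hold]; j=3 S=220.3038 intr=0.0000 cont=3.2260 V=3.2260[hold]  S*(3)=62.4028
k=2: j=0 S=77.0029 intr=64.8671 cont=62.8390 V=64.8671[EX]; j=1 S=117.2500 intr=24.6200 cont=32.5932 V=32.5932[hold]; j=2 S=178.5332 intr=0.0000 cont=10.7538 V=10.7538[hold]  S*(2)=77.0029
k=1: j=0 S=95.0189 intr=46.8511 cont=48.4885 V=48.4885[hold]; j=1 S=144.6825 intr=0.0000 cont=21.6824 V=21.6824[hold]  S*(1)=-
k=0: j=0 S=117.2500 intr=24.6200 cont=34.9669 V=34.9669[hold]  S*(0)=-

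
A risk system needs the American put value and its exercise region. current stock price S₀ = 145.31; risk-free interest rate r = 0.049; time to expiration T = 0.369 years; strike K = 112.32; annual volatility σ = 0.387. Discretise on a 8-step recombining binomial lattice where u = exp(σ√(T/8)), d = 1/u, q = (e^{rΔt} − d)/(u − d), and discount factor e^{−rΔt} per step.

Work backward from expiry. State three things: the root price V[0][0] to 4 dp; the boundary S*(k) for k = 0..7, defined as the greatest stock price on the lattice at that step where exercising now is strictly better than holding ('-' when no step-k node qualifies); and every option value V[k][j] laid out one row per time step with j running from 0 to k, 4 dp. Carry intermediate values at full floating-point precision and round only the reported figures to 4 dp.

price = 1.9089
boundary = - - - - - - 88.2505 95.8989
tree:
1.9089
3.1140 0.6774
4.9816 1.2064 0.1362
7.7820 2.1226 0.2691 0.0000
11.8047 3.6779 0.5317 0.0000 0.0000
17.2579 6.2470 1.0508 0.0000 0.0000 0.0000
24.0695 10.3274 2.0766 0.0000 0.0000 0.0000 0.0000
31.1079 16.4211 4.1038 0.0000 0.0000 0.0000 0.0000 0.0000
37.5849 24.0695 8.1098 0.0000 0.0000 0.0000 0.0000 0.0000 0.0000

Δt=0.04612  u=1.08667  d=0.92025  q=0.49283  discount=0.99774
step 8 (expiry): payoffs max(K−S,0) = 37.5849 24.0695 8.1098 0.0000 0.0000 0.0000 0.0000 0.0000 0.0000
step 7: (k=7,j=0): S=81.2121, (K−S)⁺=31.1079, hold=30.8543 ⇒ V=31.1079 exercise | (k=7,j=1): S=95.8989, (K−S)⁺=16.4211, hold=16.1675 ⇒ V=16.4211 exercise | (k=7,j=2): S=113.2417, (K−S)⁺=0.0000, hold=4.1038 ⇒ V=4.1038 continue | (k=7,j=3): S=133.7209, (K−S)⁺=0.0000, hold=0.0000 ⇒ V=0.0000 continue | (k=7,j=4): S=157.9035, (K−S)⁺=0.0000, hold=0.0000 ⇒ V=0.0000 continue | (k=7,j=5): S=186.4595, (K−S)⁺=0.0000, hold=0.0000 ⇒ V=0.0000 continue | (k=7,j=6): S=220.1797, (K−S)⁺=0.0000, hold=0.0000 ⇒ V=0.0000 continue | (k=7,j=7): S=259.9980, (K−S)⁺=0.0000, hold=0.0000 ⇒ V=0.0000 continue  boundary S*=95.8989
step 6: (k=6,j=0): S=88.2505, (K−S)⁺=24.0695, hold=23.8159 ⇒ V=24.0695 exercise | (k=6,j=1): S=104.2102, (K−S)⁺=8.1098, hold=10.3274 ⇒ V=10.3274 continue | (k=6,j=2): S=123.0560, (K−S)⁺=0.0000, hold=2.0766 ⇒ V=2.0766 continue | (k=6,j=3): S=145.3100, (K−S)⁺=0.0000, hold=0.0000 ⇒ V=0.0000 continue | (k=6,j=4): S=171.5885, (K−S)⁺=0.0000, hold=0.0000 ⇒ V=0.0000 continue | (k=6,j=5): S=202.6194, (K−S)⁺=0.0000, hold=0.0000 ⇒ V=0.0000 continue | (k=6,j=6): S=239.2620, (K−S)⁺=0.0000, hold=0.0000 ⇒ V=0.0000 continue  boundary S*=88.2505
step 5: (k=5,j=0): S=95.8989, (K−S)⁺=16.4211, hold=17.2579 ⇒ V=17.2579 continue | (k=5,j=1): S=113.2417, (K−S)⁺=0.0000, hold=6.2470 ⇒ V=6.2470 continue | (k=5,j=2): S=133.7209, (K−S)⁺=0.0000, hold=1.0508 ⇒ V=1.0508 continue | (k=5,j=3): S=157.9035, (K−S)⁺=0.0000, hold=0.0000 ⇒ V=0.0000 continue | (k=5,j=4): S=186.4595, (K−S)⁺=0.0000, hold=0.0000 ⇒ V=0.0000 continue | (k=5,j=5): S=220.1797, (K−S)⁺=0.0000, hold=0.0000 ⇒ V=0.0000 continue  boundary S*=-
step 4: (k=4,j=0): S=104.2102, (K−S)⁺=8.1098, hold=11.8047 ⇒ V=11.8047 continue | (k=4,j=1): S=123.0560, (K−S)⁺=0.0000, hold=3.6779 ⇒ V=3.6779 continue | (k=4,j=2): S=145.3100, (K−S)⁺=0.0000, hold=0.5317 ⇒ V=0.5317 continue | (k=4,j=3): S=171.5885, (K−S)⁺=0.0000, hold=0.0000 ⇒ V=0.0000 continue | (k=4,j=4): S=202.6194, (K−S)⁺=0.0000, hold=0.0000 ⇒ V=0.0000 continue  boundary S*=-
step 3: (k=3,j=0): S=113.2417, (K−S)⁺=0.0000, hold=7.7820 ⇒ V=7.7820 continue | (k=3,j=1): S=133.7209, (K−S)⁺=0.0000, hold=2.1226 ⇒ V=2.1226 continue | (k=3,j=2): S=157.9035, (K−S)⁺=0.0000, hold=0.2691 ⇒ V=0.2691 continue | (k=3,j=3): S=186.4595, (K−S)⁺=0.0000, hold=0.0000 ⇒ V=0.0000 continue  boundary S*=-
step 2: (k=2,j=0): S=123.0560, (K−S)⁺=0.0000, hold=4.9816 ⇒ V=4.9816 continue | (k=2,j=1): S=145.3100, (K−S)⁺=0.0000, hold=1.2064 ⇒ V=1.2064 continue | (k=2,j=2): S=171.5885, (K−S)⁺=0.0000, hold=0.1362 ⇒ V=0.1362 continue  boundary S*=-
step 1: (k=1,j=0): S=133.7209, (K−S)⁺=0.0000, hold=3.1140 ⇒ V=3.1140 continue | (k=1,j=1): S=157.9035, (K−S)⁺=0.0000, hold=0.6774 ⇒ V=0.6774 continue  boundary S*=-
step 0: (k=0,j=0): S=145.3100, (K−S)⁺=0.0000, hold=1.9089 ⇒ V=1.9089 continue  boundary S*=-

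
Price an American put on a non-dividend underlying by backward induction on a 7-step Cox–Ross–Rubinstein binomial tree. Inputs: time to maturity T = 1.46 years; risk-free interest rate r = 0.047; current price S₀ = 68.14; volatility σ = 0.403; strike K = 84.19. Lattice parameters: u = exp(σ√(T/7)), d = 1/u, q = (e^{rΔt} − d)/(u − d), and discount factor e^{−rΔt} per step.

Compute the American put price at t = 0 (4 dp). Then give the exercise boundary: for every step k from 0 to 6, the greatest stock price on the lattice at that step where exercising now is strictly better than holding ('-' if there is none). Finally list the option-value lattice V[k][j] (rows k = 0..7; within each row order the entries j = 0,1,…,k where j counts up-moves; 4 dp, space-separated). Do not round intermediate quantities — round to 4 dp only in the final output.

Δt=0.20857  u=1.20207  d=0.83190  q=0.48073  discount=0.99025
step 7 (expiry): payoffs max(K−S,0) = 65.4019 57.0415 44.9609 27.5046 2.2807 0.0000 0.0000 0.0000
step 6: (k=6,j=0): S=22.5847, (K−S)⁺=61.6053, hold=60.7840 ⇒ V=61.6053 exercise | (k=6,j=1): S=32.6345, (K−S)⁺=51.5555, hold=50.7342 ⇒ V=51.5555 exercise | (k=6,j=2): S=47.1563, (K−S)⁺=37.0337, hold=36.2124 ⇒ V=37.0337 exercise | (k=6,j=3): S=68.1400, (K−S)⁺=16.0500, hold=15.2287 ⇒ V=16.0500 exercise | (k=6,j=4): S=98.4611, (K−S)⁺=0.0000, hold=1.1727 ⇒ V=1.1727 continue | (k=6,j=5): S=142.2746, (K−S)⁺=0.0000, hold=0.0000 ⇒ V=0.0000 continue | (k=6,j=6): S=205.5842, (K−S)⁺=0.0000, hold=0.0000 ⇒ V=0.0000 continue  boundary S*=68.1400
step 5: (k=5,j=0): S=27.1485, (K−S)⁺=57.0415, hold=56.2202 ⇒ V=57.0415 exercise | (k=5,j=1): S=39.2291, (K−S)⁺=44.9609, hold=44.1396 ⇒ V=44.9609 exercise | (k=5,j=2): S=56.6854, (K−S)⁺=27.5046, hold=26.6834 ⇒ V=27.5046 exercise | (k=5,j=3): S=81.9093, (K−S)⁺=2.2807, hold=8.8113 ⇒ V=8.8113 continue | (k=5,j=4): S=118.3576, (K−S)⁺=0.0000, hold=0.6030 ⇒ V=0.6030 continue | (k=5,j=5): S=171.0246, (K−S)⁺=0.0000, hold=0.0000 ⇒ V=0.0000 continue  boundary S*=56.6854
step 4: (k=4,j=0): S=32.6345, (K−S)⁺=51.5555, hold=50.7342 ⇒ V=51.5555 exercise | (k=4,j=1): S=47.1563, (K−S)⁺=37.0337, hold=36.2124 ⇒ V=37.0337 exercise | (k=4,j=2): S=68.1400, (K−S)⁺=16.0500, hold=18.3376 ⇒ V=18.3376 continue | (k=4,j=3): S=98.4611, (K−S)⁺=0.0000, hold=4.8179 ⇒ V=4.8179 continue | (k=4,j=4): S=142.2746, (K−S)⁺=0.0000, hold=0.3101 ⇒ V=0.3101 continue  boundary S*=47.1563
step 3: (k=3,j=0): S=39.2291, (K−S)⁺=44.9609, hold=44.1396 ⇒ V=44.9609 exercise | (k=3,j=1): S=56.6854, (K−S)⁺=27.5046, hold=27.7723 ⇒ V=27.7723 continue | (k=3,j=2): S=81.9093, (K−S)⁺=2.2807, hold=11.7228 ⇒ V=11.7228 continue | (k=3,j=3): S=118.3576, (K−S)⁺=0.0000, hold=2.6250 ⇒ V=2.6250 continue  boundary S*=39.2291
step 2: (k=2,j=0): S=47.1563, (K−S)⁺=37.0337, hold=36.3399 ⇒ V=37.0337 exercise | (k=2,j=1): S=68.1400, (K−S)⁺=16.0500, hold=19.8612 ⇒ V=19.8612 continue | (k=2,j=2): S=98.4611, (K−S)⁺=0.0000, hold=7.2775 ⇒ V=7.2775 continue  boundary S*=47.1563
step 1: (k=1,j=0): S=56.6854, (K−S)⁺=27.5046, hold=28.4977 ⇒ V=28.4977 continue | (k=1,j=1): S=81.9093, (K−S)⁺=2.2807, hold=13.6771 ⇒ V=13.6771 continue  boundary S*=-
step 0: (k=0,j=0): S=68.1400, (K−S)⁺=16.0500, hold=21.1645 ⇒ V=21.1645 continue  boundary S*=-

price = 21.1645
boundary = - - 47.1563 39.2291 47.1563 56.6854 68.1400
tree:
21.1645
28.4977 13.6771
37.0337 19.8612 7.2775
44.9609 27.7723 11.7228 2.6250
51.5555 37.0337 18.3376 4.8179 0.3101
57.0415 44.9609 27.5046 8.8113 0.6030 0.0000
61.6053 51.5555 37.0337 16.0500 1.1727 0.0000 0.0000
65.4019 57.0415 44.9609 27.5046 2.2807 0.0000 0.0000 0.0000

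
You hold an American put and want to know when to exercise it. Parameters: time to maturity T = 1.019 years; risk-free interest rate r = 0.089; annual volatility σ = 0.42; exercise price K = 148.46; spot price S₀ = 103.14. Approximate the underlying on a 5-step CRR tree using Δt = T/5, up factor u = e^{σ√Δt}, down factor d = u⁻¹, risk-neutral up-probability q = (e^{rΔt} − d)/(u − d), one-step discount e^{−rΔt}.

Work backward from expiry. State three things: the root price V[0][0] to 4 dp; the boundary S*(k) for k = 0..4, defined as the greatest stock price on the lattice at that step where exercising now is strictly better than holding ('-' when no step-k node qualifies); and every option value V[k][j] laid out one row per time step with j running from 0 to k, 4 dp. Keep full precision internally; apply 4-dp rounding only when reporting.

Δt=0.20380  u=1.20877  d=0.82729  q=0.50072  discount=0.98203
step 5 (expiry): payoffs max(K−S,0) = 108.4928 90.0627 63.1338 23.7872 0.0000 0.0000
step 4: (k=4,j=0): S=48.3113, (K−S)⁺=100.1487, hold=97.4802 ⇒ V=100.1487 exercise | (k=4,j=1): S=70.5891, (K−S)⁺=77.8709, hold=75.2024 ⇒ V=77.8709 exercise | (k=4,j=2): S=103.1400, (K−S)⁺=45.3200, hold=42.6515 ⇒ V=45.3200 exercise | (k=4,j=3): S=150.7011, (K−S)⁺=0.0000, hold=11.6630 ⇒ V=11.6630 continue | (k=4,j=4): S=220.1942, (K−S)⁺=0.0000, hold=0.0000 ⇒ V=0.0000 continue  boundary S*=103.1400
step 3: (k=3,j=0): S=58.3973, (K−S)⁺=90.0627, hold=87.3941 ⇒ V=90.0627 exercise | (k=3,j=1): S=85.3262, (K−S)⁺=63.1338, hold=60.4653 ⇒ V=63.1338 exercise | (k=3,j=2): S=124.6728, (K−S)⁺=23.7872, hold=27.9556 ⇒ V=27.9556 continue | (k=3,j=3): S=182.1635, (K−S)⁺=0.0000, hold=5.7184 ⇒ V=5.7184 continue  boundary S*=85.3262
step 2: (k=2,j=0): S=70.5891, (K−S)⁺=77.8709, hold=75.2024 ⇒ V=77.8709 exercise | (k=2,j=1): S=103.1400, (K−S)⁺=45.3200, hold=44.7012 ⇒ V=45.3200 exercise | (k=2,j=2): S=150.7011, (K−S)⁺=0.0000, hold=16.5186 ⇒ V=16.5186 continue  boundary S*=103.1400
step 1: (k=1,j=0): S=85.3262, (K−S)⁺=63.1338, hold=60.4653 ⇒ V=63.1338 exercise | (k=1,j=1): S=124.6728, (K−S)⁺=23.7872, hold=30.3432 ⇒ V=30.3432 continue  boundary S*=85.3262
step 0: (k=0,j=0): S=103.1400, (K−S)⁺=45.3200, hold=45.8752 ⇒ V=45.8752 continue  boundary S*=-

price = 45.8752
boundary = - 85.3262 103.1400 85.3262 103.1400
tree:
45.8752
63.1338 30.3432
77.8709 45.3200 16.5186
90.0627 63.1338 27.9556 5.7184
100.1487 77.8709 45.3200 11.6630 0.0000
108.4928 90.0627 63.1338 23.7872 0.0000 0.0000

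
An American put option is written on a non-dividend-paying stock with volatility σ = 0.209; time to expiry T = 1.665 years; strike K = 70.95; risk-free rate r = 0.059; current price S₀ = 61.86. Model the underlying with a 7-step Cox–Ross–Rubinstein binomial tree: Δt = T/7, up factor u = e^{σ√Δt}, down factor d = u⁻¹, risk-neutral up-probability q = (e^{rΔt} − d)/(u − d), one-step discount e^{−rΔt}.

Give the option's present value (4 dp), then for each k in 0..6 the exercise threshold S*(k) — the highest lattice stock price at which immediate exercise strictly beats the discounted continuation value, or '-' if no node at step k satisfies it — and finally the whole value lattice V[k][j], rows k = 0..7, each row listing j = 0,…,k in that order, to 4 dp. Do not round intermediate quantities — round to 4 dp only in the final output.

price = 10.0174
boundary = - 55.8653 50.4515 55.8653 50.4515 55.8653 61.8600
tree:
10.0174
15.0847 6.0258
20.4985 9.7110 3.0903
25.3876 15.0847 5.4543 1.1869
29.8030 20.4985 9.2964 2.3721 0.2233
33.7904 25.3876 15.0847 4.6810 0.4963 0.0000
37.3915 29.8030 20.4985 9.0900 1.1032 0.0000 0.0000
40.6436 33.7904 25.3876 15.0847 2.4520 0.0000 0.0000 0.0000

Δt=0.23786  u=1.10731  d=0.90309  q=0.54374  discount=0.98606
step 7 (expiry): payoffs max(K−S,0) = 40.6436 33.7904 25.3876 15.0847 2.4520 0.0000 0.0000 0.0000
step 6: (k=6,j=0): S=33.5585, (K−S)⁺=37.3915, hold=36.4028 ⇒ V=37.3915 exercise | (k=6,j=1): S=41.1470, (K−S)⁺=29.8030, hold=28.8143 ⇒ V=29.8030 exercise | (k=6,j=2): S=50.4515, (K−S)⁺=20.4985, hold=19.5098 ⇒ V=20.4985 exercise | (k=6,j=3): S=61.8600, (K−S)⁺=9.0900, hold=8.1013 ⇒ V=9.0900 exercise | (k=6,j=4): S=75.8483, (K−S)⁺=0.0000, hold=1.1032 ⇒ V=1.1032 continue | (k=6,j=5): S=92.9997, (K−S)⁺=0.0000, hold=0.0000 ⇒ V=0.0000 continue | (k=6,j=6): S=114.0295, (K−S)⁺=0.0000, hold=0.0000 ⇒ V=0.0000 continue  boundary S*=61.8600
step 5: (k=5,j=0): S=37.1596, (K−S)⁺=33.7904, hold=32.8017 ⇒ V=33.7904 exercise | (k=5,j=1): S=45.5624, (K−S)⁺=25.3876, hold=24.3989 ⇒ V=25.3876 exercise | (k=5,j=2): S=55.8653, (K−S)⁺=15.0847, hold=14.0960 ⇒ V=15.0847 exercise | (k=5,j=3): S=68.4980, (K−S)⁺=2.4520, hold=4.6810 ⇒ V=4.6810 continue | (k=5,j=4): S=83.9873, (K−S)⁺=0.0000, hold=0.4963 ⇒ V=0.4963 continue | (k=5,j=5): S=102.9791, (K−S)⁺=0.0000, hold=0.0000 ⇒ V=0.0000 continue  boundary S*=55.8653
step 4: (k=4,j=0): S=41.1470, (K−S)⁺=29.8030, hold=28.8143 ⇒ V=29.8030 exercise | (k=4,j=1): S=50.4515, (K−S)⁺=20.4985, hold=19.5098 ⇒ V=20.4985 exercise | (k=4,j=2): S=61.8600, (K−S)⁺=9.0900, hold=9.2964 ⇒ V=9.2964 continue | (k=4,j=3): S=75.8483, (K−S)⁺=0.0000, hold=2.3721 ⇒ V=2.3721 continue | (k=4,j=4): S=92.9997, (K−S)⁺=0.0000, hold=0.2233 ⇒ V=0.2233 continue  boundary S*=50.4515
step 3: (k=3,j=0): S=45.5624, (K−S)⁺=25.3876, hold=24.3989 ⇒ V=25.3876 exercise | (k=3,j=1): S=55.8653, (K−S)⁺=15.0847, hold=14.2067 ⇒ V=15.0847 exercise | (k=3,j=2): S=68.4980, (K−S)⁺=2.4520, hold=5.4543 ⇒ V=5.4543 continue | (k=3,j=3): S=83.9873, (K−S)⁺=0.0000, hold=1.1869 ⇒ V=1.1869 continue  boundary S*=55.8653
step 2: (k=2,j=0): S=50.4515, (K−S)⁺=20.4985, hold=19.5098 ⇒ V=20.4985 exercise | (k=2,j=1): S=61.8600, (K−S)⁺=9.0900, hold=9.7110 ⇒ V=9.7110 continue | (k=2,j=2): S=75.8483, (K−S)⁺=0.0000, hold=3.0903 ⇒ V=3.0903 continue  boundary S*=50.4515
step 1: (k=1,j=0): S=55.8653, (K−S)⁺=15.0847, hold=14.4289 ⇒ V=15.0847 exercise | (k=1,j=1): S=68.4980, (K−S)⁺=2.4520, hold=6.0258 ⇒ V=6.0258 continue  boundary S*=55.8653
step 0: (k=0,j=0): S=61.8600, (K−S)⁺=9.0900, hold=10.0174 ⇒ V=10.0174 continue  boundary S*=-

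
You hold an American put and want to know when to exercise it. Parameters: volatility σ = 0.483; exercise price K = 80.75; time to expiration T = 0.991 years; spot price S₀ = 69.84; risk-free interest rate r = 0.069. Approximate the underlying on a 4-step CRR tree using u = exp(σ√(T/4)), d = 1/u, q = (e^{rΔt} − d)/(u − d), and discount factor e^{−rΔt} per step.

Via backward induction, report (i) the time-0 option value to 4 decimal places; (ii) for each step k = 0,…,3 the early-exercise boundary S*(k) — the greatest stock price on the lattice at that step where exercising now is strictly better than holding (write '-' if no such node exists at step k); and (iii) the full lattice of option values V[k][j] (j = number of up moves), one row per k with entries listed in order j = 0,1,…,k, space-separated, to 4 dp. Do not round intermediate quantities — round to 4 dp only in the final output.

params: Δt=0.24775 u=1.27177 d=0.78630 q=0.47570 e^(-rΔt)=0.98305
t_4 payoffs: 54.0527 37.5697 10.9100 0.0000 0.0000
t_3: node(3,0) S=33.9529 payoff=46.7971 vs cont=45.4284 → 46.7971 [stop]  node(3,1) S=54.9155 payoff=25.8345 vs cont=24.4658 → 25.8345 [stop]  node(3,2) S=88.8205 payoff=0.0000 vs cont=5.6232 → 5.6232 [wait]  node(3,3) S=143.6585 payoff=0.0000 vs cont=0.0000 → 0.0000 [wait]  ⇒ S*(3)=54.9155
t_2: node(2,0) S=43.1803 payoff=37.5697 vs cont=36.2010 → 37.5697 [stop]  node(2,1) S=69.8400 payoff=10.9100 vs cont=15.9450 → 15.9450 [wait]  node(2,2) S=112.9594 payoff=0.0000 vs cont=2.8982 → 2.8982 [wait]  ⇒ S*(2)=43.1803
t_1: node(1,0) S=54.9155 payoff=25.8345 vs cont=26.8204 → 26.8204 [wait]  node(1,1) S=88.8205 payoff=0.0000 vs cont=9.5736 → 9.5736 [wait]  ⇒ S*(1)=-
t_0: node(0,0) S=69.8400 payoff=10.9100 vs cont=18.3005 → 18.3005 [wait]  ⇒ S*(0)=-

price = 18.3005
boundary = - - 43.1803 54.9155
tree:
18.3005
26.8204 9.5736
37.5697 15.9450 2.8982
46.7971 25.8345 5.6232 0.0000
54.0527 37.5697 10.9100 0.0000 0.0000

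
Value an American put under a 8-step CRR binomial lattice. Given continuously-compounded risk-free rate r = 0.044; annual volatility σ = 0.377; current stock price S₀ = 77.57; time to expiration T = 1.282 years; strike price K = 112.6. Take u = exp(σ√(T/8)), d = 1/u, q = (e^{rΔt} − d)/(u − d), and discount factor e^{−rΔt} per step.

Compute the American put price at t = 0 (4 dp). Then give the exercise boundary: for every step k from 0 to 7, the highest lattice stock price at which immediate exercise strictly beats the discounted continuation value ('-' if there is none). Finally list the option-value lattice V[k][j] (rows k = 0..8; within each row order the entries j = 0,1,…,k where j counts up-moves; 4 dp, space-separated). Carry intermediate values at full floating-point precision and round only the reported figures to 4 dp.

params: Δt=0.16025 u=1.16290 d=0.85992 q=0.48570 e^(-rΔt)=0.99297
t_8 payoffs: 89.4073 81.2356 70.1847 55.2401 35.0300 7.6991 0.0000 0.0000 0.0000
t_7: node(7,0) S=26.9708 payoff=85.6292 vs cont=84.8380 → 85.6292 [stop]  node(7,1) S=36.4737 payoff=76.1263 vs cont=75.3351 → 76.1263 [stop]  node(7,2) S=49.3248 payoff=63.2752 vs cont=62.4840 → 63.2752 [stop]  node(7,3) S=66.7039 payoff=45.8961 vs cont=45.1050 → 45.8961 [stop]  node(7,4) S=90.2062 payoff=22.3938 vs cont=21.6026 → 22.3938 [stop]  node(7,5) S=121.9894 payoff=0.0000 vs cont=3.9318 → 3.9318 [wait]  node(7,6) S=164.9710 payoff=0.0000 vs cont=0.0000 → 0.0000 [wait]  node(7,7) S=223.0967 payoff=0.0000 vs cont=0.0000 → 0.0000 [wait]  ⇒ S*(7)=90.2062
t_6: node(6,0) S=31.3644 payoff=81.2356 vs cont=80.4444 → 81.2356 [stop]  node(6,1) S=42.4153 payoff=70.1847 vs cont=69.3935 → 70.1847 [stop]  node(6,2) S=57.3599 payoff=55.2401 vs cont=54.4490 → 55.2401 [stop]  node(6,3) S=77.5700 payoff=35.0300 vs cont=34.2388 → 35.0300 [stop]  node(6,4) S=104.9009 payoff=7.6991 vs cont=13.3325 → 13.3325 [wait]  node(6,5) S=141.8616 payoff=0.0000 vs cont=2.0080 → 2.0080 [wait]  node(6,6) S=191.8449 payoff=0.0000 vs cont=0.0000 → 0.0000 [wait]  ⇒ S*(6)=77.5700
t_5: node(5,0) S=36.4737 payoff=76.1263 vs cont=75.3351 → 76.1263 [stop]  node(5,1) S=49.3248 payoff=63.2752 vs cont=62.4840 → 63.2752 [stop]  node(5,2) S=66.7039 payoff=45.8961 vs cont=45.1050 → 45.8961 [stop]  node(5,3) S=90.2062 payoff=22.3938 vs cont=24.3195 → 24.3195 [wait]  node(5,4) S=121.9894 payoff=0.0000 vs cont=7.7772 → 7.7772 [wait]  node(5,5) S=164.9710 payoff=0.0000 vs cont=1.0254 → 1.0254 [wait]  ⇒ S*(5)=66.7039
t_4: node(4,0) S=42.4153 payoff=70.1847 vs cont=69.3935 → 70.1847 [stop]  node(4,1) S=57.3599 payoff=55.2401 vs cont=54.4490 → 55.2401 [stop]  node(4,2) S=77.5700 payoff=35.0300 vs cont=35.1676 → 35.1676 [wait]  node(4,3) S=104.9009 payoff=7.6991 vs cont=16.1706 → 16.1706 [wait]  node(4,4) S=141.8616 payoff=0.0000 vs cont=4.4663 → 4.4663 [wait]  ⇒ S*(4)=57.3599
t_3: node(3,0) S=49.3248 payoff=63.2752 vs cont=62.4840 → 63.2752 [stop]  node(3,1) S=66.7039 payoff=45.8961 vs cont=45.1714 → 45.8961 [stop]  node(3,2) S=90.2062 payoff=22.3938 vs cont=25.7586 → 25.7586 [wait]  node(3,3) S=121.9894 payoff=0.0000 vs cont=10.4122 → 10.4122 [wait]  ⇒ S*(3)=66.7039
t_2: node(2,0) S=57.3599 payoff=55.2401 vs cont=54.4490 → 55.2401 [stop]  node(2,1) S=77.5700 payoff=35.0300 vs cont=35.8616 → 35.8616 [wait]  node(2,2) S=104.9009 payoff=7.6991 vs cont=18.1763 → 18.1763 [wait]  ⇒ S*(2)=57.3599
t_1: node(1,0) S=66.7039 payoff=45.8961 vs cont=45.5061 → 45.8961 [stop]  node(1,1) S=90.2062 payoff=22.3938 vs cont=27.0803 → 27.0803 [wait]  ⇒ S*(1)=66.7039
t_0: node(0,0) S=77.5700 payoff=35.0300 vs cont=36.4991 → 36.4991 [wait]  ⇒ S*(0)=-

price = 36.4991
boundary = - 66.7039 57.3599 66.7039 57.3599 66.7039 77.5700 90.2062
tree:
36.4991
45.8961 27.0803
55.2401 35.8616 18.1763
63.2752 45.8961 25.7586 10.4122
70.1847 55.2401 35.1676 16.1706 4.4663
76.1263 63.2752 45.8961 24.3195 7.7772 1.0254
81.2356 70.1847 55.2401 35.0300 13.3325 2.0080 0.0000
85.6292 76.1263 63.2752 45.8961 22.3938 3.9318 0.0000 0.0000
89.4073 81.2356 70.1847 55.2401 35.0300 7.6991 0.0000 0.0000 0.0000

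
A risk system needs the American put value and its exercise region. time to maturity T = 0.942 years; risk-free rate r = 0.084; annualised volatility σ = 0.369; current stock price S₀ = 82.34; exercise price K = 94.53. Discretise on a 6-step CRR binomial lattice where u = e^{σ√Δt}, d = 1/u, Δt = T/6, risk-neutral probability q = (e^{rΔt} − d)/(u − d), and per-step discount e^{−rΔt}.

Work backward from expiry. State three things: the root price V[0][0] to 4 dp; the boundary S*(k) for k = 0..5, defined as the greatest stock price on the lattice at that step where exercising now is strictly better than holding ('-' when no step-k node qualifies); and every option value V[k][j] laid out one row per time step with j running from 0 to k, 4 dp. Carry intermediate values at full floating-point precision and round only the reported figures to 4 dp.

price = 16.5393
boundary = - - 61.4631 71.1398 61.4631 71.1398
tree:
16.5393
23.8361 9.9251
33.0669 15.5448 4.7577
41.4273 23.3902 8.3749 1.3891
48.6505 33.0669 14.3072 2.8652 0.0000
54.8912 41.4273 23.3902 5.9099 0.0000 0.0000
60.2830 48.6505 33.0669 12.1900 0.0000 0.0000 0.0000

Δt=0.15700  u=1.15744  d=0.86398  q=0.50875  discount=0.98690
step 6 (expiry): payoffs max(K−S,0) = 60.2830 48.6505 33.0669 12.1900 0.0000 0.0000 0.0000
step 5: (k=5,j=0): S=39.6388, (K−S)⁺=54.8912, hold=53.6527 ⇒ V=54.8912 exercise | (k=5,j=1): S=53.1027, (K−S)⁺=41.4273, hold=40.1888 ⇒ V=41.4273 exercise | (k=5,j=2): S=71.1398, (K−S)⁺=23.3902, hold=22.1517 ⇒ V=23.3902 exercise | (k=5,j=3): S=95.3035, (K−S)⁺=0.0000, hold=5.9099 ⇒ V=5.9099 continue | (k=5,j=4): S=127.6748, (K−S)⁺=0.0000, hold=0.0000 ⇒ V=0.0000 continue | (k=5,j=5): S=171.0414, (K−S)⁺=0.0000, hold=0.0000 ⇒ V=0.0000 continue  boundary S*=71.1398
step 4: (k=4,j=0): S=45.8795, (K−S)⁺=48.6505, hold=47.4120 ⇒ V=48.6505 exercise | (k=4,j=1): S=61.4631, (K−S)⁺=33.0669, hold=31.8284 ⇒ V=33.0669 exercise | (k=4,j=2): S=82.3400, (K−S)⁺=12.1900, hold=14.3072 ⇒ V=14.3072 continue | (k=4,j=3): S=110.3080, (K−S)⁺=0.0000, hold=2.8652 ⇒ V=2.8652 continue | (k=4,j=4): S=147.7757, (K−S)⁺=0.0000, hold=0.0000 ⇒ V=0.0000 continue  boundary S*=61.4631
step 3: (k=3,j=0): S=53.1027, (K−S)⁺=41.4273, hold=40.1888 ⇒ V=41.4273 exercise | (k=3,j=1): S=71.1398, (K−S)⁺=23.3902, hold=23.2147 ⇒ V=23.3902 exercise | (k=3,j=2): S=95.3035, (K−S)⁺=0.0000, hold=8.3749 ⇒ V=8.3749 continue | (k=3,j=3): S=127.6748, (K−S)⁺=0.0000, hold=1.3891 ⇒ V=1.3891 continue  boundary S*=71.1398
step 2: (k=2,j=0): S=61.4631, (K−S)⁺=33.0669, hold=31.8284 ⇒ V=33.0669 exercise | (k=2,j=1): S=82.3400, (K−S)⁺=12.1900, hold=15.5448 ⇒ V=15.5448 continue | (k=2,j=2): S=110.3080, (K−S)⁺=0.0000, hold=4.7577 ⇒ V=4.7577 continue  boundary S*=61.4631
step 1: (k=1,j=0): S=71.1398, (K−S)⁺=23.3902, hold=23.8361 ⇒ V=23.8361 continue | (k=1,j=1): S=95.3035, (K−S)⁺=0.0000, hold=9.9251 ⇒ V=9.9251 continue  boundary S*=-
step 0: (k=0,j=0): S=82.3400, (K−S)⁺=12.1900, hold=16.5393 ⇒ V=16.5393 continue  boundary S*=-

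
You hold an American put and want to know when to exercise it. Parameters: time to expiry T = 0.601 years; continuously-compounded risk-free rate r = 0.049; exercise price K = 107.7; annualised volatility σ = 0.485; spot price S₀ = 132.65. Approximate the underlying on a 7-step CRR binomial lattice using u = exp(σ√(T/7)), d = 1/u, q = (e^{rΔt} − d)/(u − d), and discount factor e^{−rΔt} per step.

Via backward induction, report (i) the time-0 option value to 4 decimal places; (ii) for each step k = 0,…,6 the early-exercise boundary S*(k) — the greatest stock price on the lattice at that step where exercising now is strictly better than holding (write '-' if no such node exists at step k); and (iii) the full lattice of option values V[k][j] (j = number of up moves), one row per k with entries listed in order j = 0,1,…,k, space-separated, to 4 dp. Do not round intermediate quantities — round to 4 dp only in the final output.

price = 7.2072
boundary = - - - - - 65.1802 75.1335
tree:
7.2072
11.0401 3.1069
16.4463 5.2644 0.7905
23.6645 8.7498 1.5245 0.0000
32.5977 14.1685 2.9403 0.0000 0.0000
42.5198 22.1058 5.6707 0.0000 0.0000 0.0000
51.1546 32.5665 10.9368 0.0000 0.0000 0.0000 0.0000
58.6455 42.5198 21.0932 0.0000 0.0000 0.0000 0.0000 0.0000

params: Δt=0.08586 u=1.15271 d=0.86752 q=0.47931 e^(-rΔt)=0.99580
t_7 payoffs: 58.6455 42.5198 21.0932 0.0000 0.0000 0.0000 0.0000 0.0000
t_6: node(6,0) S=56.5454 payoff=51.1546 vs cont=50.7025 → 51.1546 [stop]  node(6,1) S=75.1335 payoff=32.5665 vs cont=32.1143 → 32.5665 [stop]  node(6,2) S=99.8322 payoff=7.8678 vs cont=10.9368 → 10.9368 [wait]  node(6,3) S=132.6500 payoff=0.0000 vs cont=0.0000 → 0.0000 [wait]  node(6,4) S=176.2560 payoff=0.0000 vs cont=0.0000 → 0.0000 [wait]  node(6,5) S=234.1966 payoff=0.0000 vs cont=0.0000 → 0.0000 [wait]  node(6,6) S=311.1840 payoff=0.0000 vs cont=0.0000 → 0.0000 [wait]  ⇒ S*(6)=75.1335
t_5: node(5,0) S=65.1802 payoff=42.5198 vs cont=42.0677 → 42.5198 [stop]  node(5,1) S=86.6068 payoff=21.0932 vs cont=22.1058 → 22.1058 [wait]  node(5,2) S=115.0771 payoff=0.0000 vs cont=5.6707 → 5.6707 [wait]  node(5,3) S=152.9064 payoff=0.0000 vs cont=0.0000 → 0.0000 [wait]  node(5,4) S=203.1713 payoff=0.0000 vs cont=0.0000 → 0.0000 [wait]  node(5,5) S=269.9597 payoff=0.0000 vs cont=0.0000 → 0.0000 [wait]  ⇒ S*(5)=65.1802
t_4: node(4,0) S=75.1335 payoff=32.5665 vs cont=32.5977 → 32.5977 [wait]  node(4,1) S=99.8322 payoff=7.8678 vs cont=14.1685 → 14.1685 [wait]  node(4,2) S=132.6500 payoff=0.0000 vs cont=2.9403 → 2.9403 [wait]  node(4,3) S=176.2560 payoff=0.0000 vs cont=0.0000 → 0.0000 [wait]  node(4,4) S=234.1966 payoff=0.0000 vs cont=0.0000 → 0.0000 [wait]  ⇒ S*(4)=-
t_3: node(3,0) S=86.6068 payoff=21.0932 vs cont=23.6645 → 23.6645 [wait]  node(3,1) S=115.0771 payoff=0.0000 vs cont=8.7498 → 8.7498 [wait]  node(3,2) S=152.9064 payoff=0.0000 vs cont=1.5245 → 1.5245 [wait]  node(3,3) S=203.1713 payoff=0.0000 vs cont=0.0000 → 0.0000 [wait]  ⇒ S*(3)=-
t_2: node(2,0) S=99.8322 payoff=7.8678 vs cont=16.4463 → 16.4463 [wait]  node(2,1) S=132.6500 payoff=0.0000 vs cont=5.2644 → 5.2644 [wait]  node(2,2) S=176.2560 payoff=0.0000 vs cont=0.7905 → 0.7905 [wait]  ⇒ S*(2)=-
t_1: node(1,0) S=115.0771 payoff=0.0000 vs cont=11.0401 → 11.0401 [wait]  node(1,1) S=152.9064 payoff=0.0000 vs cont=3.1069 → 3.1069 [wait]  ⇒ S*(1)=-
t_0: node(0,0) S=132.6500 payoff=0.0000 vs cont=7.2072 → 7.2072 [wait]  ⇒ S*(0)=-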